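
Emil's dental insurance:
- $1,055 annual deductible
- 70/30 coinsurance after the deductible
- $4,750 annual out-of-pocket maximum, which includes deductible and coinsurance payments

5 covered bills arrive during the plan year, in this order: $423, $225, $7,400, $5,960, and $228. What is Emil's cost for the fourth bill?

$1,597.10

Claim 1 — $423: all of it applies to the deductible. Patient pays $423; OOP now $423.
Claim 2 — $225: all of it applies to the deductible. Patient pays $225; OOP now $648.
Claim 3 — $7,400: deductible takes $407, $6,993 remains; patient's 30% is $2,097.90. Patient pays $2,504.90; OOP now $3,152.90.
Claim 4 — $5,960: deductible met; 30% of $5,960 = $1,788. Adding that to $3,152.90 gives $4,940.90, past the $4,750 cap; patient pays only $4,750 − $3,152.90 = $1,597.10.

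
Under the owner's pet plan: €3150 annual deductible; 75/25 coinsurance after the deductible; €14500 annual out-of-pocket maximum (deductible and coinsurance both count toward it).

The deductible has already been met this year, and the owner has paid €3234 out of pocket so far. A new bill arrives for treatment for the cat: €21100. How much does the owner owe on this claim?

The deductible is already satisfied, so the full bill goes to coinsurance.
25% of €21100 = €5275 falls to the owner.
Total out-of-pocket so far would be €3234 + €5275 = €8509, below the €14500 cap — no reduction.

€5275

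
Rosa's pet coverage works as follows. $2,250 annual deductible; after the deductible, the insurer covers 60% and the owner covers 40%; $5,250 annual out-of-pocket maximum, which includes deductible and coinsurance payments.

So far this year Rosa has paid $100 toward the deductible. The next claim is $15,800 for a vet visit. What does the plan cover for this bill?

$10,650

Remaining deductible: $2,250 − $100 = $2,150.
That leaves $15,800 − $2,150 = $13,650 for coinsurance.
Owner's 40% share of $13,650 is $5,460.
Owner responsibility before any cap: $2,150 + $5,460 = $7,610.
Adding $7,610 to the $100 already spent would give $7,710, which exceeds the $5,250 cap; the owner pays just $5,250 − $100 = $5,150.
Insurer pays the balance: $15,800 − $5,150 = $10,650.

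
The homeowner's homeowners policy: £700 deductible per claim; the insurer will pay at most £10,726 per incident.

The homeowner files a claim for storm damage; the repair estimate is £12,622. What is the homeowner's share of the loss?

Subtract the deductible: £12,622 − £700 = £11,922.
Since £11,922 > £10,726, the payout is capped at £10,726.
The homeowner bears the rest of the original loss: £12,622 − £10,726 = £1,896.

£1,896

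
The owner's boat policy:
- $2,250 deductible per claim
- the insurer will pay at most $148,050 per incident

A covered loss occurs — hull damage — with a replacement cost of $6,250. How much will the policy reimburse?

$4,000

After the deductible, $6,250 − $2,250 = $4,000 remains.
That's under the $148,050 cap, so the insurer reimburses the full $4,000.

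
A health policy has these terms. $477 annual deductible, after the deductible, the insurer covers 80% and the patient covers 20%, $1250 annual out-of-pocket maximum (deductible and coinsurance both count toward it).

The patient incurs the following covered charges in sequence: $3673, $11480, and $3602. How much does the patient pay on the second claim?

Bill 1, $3673: $477 finishes the deductible; $3196 goes to coinsurance; patient's 20% is $639.20. Patient owes $1116.20 (running OOP $1116.20).
Bill 2, $11480: deductible met; 20% of $11480 = $2296. Adding that to $1116.20 gives $3412.20, past the $1250 cap; patient pays only $1250 − $1116.20 = $133.80.

$133.80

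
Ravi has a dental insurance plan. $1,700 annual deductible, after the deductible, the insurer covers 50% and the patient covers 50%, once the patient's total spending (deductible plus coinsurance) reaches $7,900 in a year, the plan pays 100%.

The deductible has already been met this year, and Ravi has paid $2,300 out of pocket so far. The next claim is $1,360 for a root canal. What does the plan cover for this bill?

With the deductible met, the entire $1,360 is subject to coinsurance.
Patient's 50% share of $1,360 is $680.
Cumulative spending $2,300 + $680 = $2,980 stays under the $7,900 maximum.
The plan picks up $1,360 − $680 = $680.

$680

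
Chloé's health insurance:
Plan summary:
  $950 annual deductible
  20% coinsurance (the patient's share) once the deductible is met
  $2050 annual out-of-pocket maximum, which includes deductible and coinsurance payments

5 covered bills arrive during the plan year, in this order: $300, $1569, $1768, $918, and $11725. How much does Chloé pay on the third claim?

Claim 1 ($300): all of it applies to the deductible. Cost to patient: $300. OOP to date $300.
Claim 2 ($1569): $650 to deductible, leaving $919; coinsurance $919 × 20% = $183.80. Patient pays $833.80; OOP now $1133.80.
Claim 3 ($1768): deductible met; 20% of $1768 = $353.60. Patient pays $353.60; OOP now $1487.40.

$353.60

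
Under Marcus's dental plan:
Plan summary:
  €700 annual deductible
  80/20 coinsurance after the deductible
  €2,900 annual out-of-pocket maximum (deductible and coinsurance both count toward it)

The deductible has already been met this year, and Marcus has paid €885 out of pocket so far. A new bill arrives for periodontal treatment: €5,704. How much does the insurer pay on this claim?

The deductible is already satisfied, so the full bill goes to coinsurance.
20% of €5,704 = €1,140.80 falls to the patient.
Year-to-date out-of-pocket becomes €885 + €1,140.80 = €2,025.80, still under the €2,900 maximum, so no cap applies.
The insurer covers the remainder: €5,704 − €1,140.80 = €4,563.20.

€4,563.20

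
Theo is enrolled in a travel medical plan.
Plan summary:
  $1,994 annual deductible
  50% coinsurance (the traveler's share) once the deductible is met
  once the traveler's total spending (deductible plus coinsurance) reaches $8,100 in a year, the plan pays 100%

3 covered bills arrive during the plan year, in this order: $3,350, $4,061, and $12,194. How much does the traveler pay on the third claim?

Claim 1 ($3,350): $1,994 to deductible, leaving $1,356; 50% of $1,356 = $678. Traveler pays $2,672; OOP now $2,672.
Claim 2 ($4,061): 50% coinsurance on $4,061 = $2,030.50. Traveler owes $2,030.50 (running OOP $4,702.50).
Claim 3 ($12,194): 50% coinsurance on $12,194 = $6,097. Adding that to $4,702.50 gives $10,799.50, past the $8,100 cap; traveler pays only $8,100 − $4,702.50 = $3,397.50.

$3,397.50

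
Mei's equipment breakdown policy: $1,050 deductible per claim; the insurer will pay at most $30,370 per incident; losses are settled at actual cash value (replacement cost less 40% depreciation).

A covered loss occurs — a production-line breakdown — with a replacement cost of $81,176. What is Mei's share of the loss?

$50,806

Actual cash value after 40% depreciation: $81,176 × 60% = $48,705.60.
After the deductible, $48,705.60 − $1,050 = $47,655.60 remains.
Since $47,655.60 > $30,370, the payout is capped at $30,370.
Out of pocket: $81,176 − $30,370 = $50,806.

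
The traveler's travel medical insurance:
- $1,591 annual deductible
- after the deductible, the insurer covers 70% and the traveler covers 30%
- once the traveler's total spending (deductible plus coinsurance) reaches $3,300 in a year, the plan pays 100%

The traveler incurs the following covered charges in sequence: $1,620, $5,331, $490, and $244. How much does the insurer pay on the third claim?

$389

Claim 1 — $1,620: deductible takes $1,591, $29 remains; 30% of $29 = $8.70. Traveler owes $1,599.70 (running OOP $1,599.70). Insurer: $1,620 − $1,599.70 = $20.30.
Claim 2 — $5,331: deductible already satisfied, so traveler's share is 30% × $5,331 = $1,599.30. Cost to traveler: $1,599.30. OOP to date $3,199. Insurer: $5,331 − $1,599.30 = $3,731.70.
Claim 3 — $490: deductible met; 30% of $490 = $147. That would push OOP to $3,346, over the $3,300 cap, so traveler pays $3,300 − $3,199 = $101. Plan pays $490 − $101 = $389.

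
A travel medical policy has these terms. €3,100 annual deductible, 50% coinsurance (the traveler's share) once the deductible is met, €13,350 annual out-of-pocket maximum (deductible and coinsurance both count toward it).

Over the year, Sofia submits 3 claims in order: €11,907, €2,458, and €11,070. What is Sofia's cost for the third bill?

€4,617.50

Bill 1, €11,907: €3,100 to deductible, leaving €8,807; coinsurance €8,807 × 50% = €4,403.50. Cost to traveler: €7,503.50. OOP to date €7,503.50.
Bill 2, €2,458: 50% coinsurance on €2,458 = €1,229. Cost to traveler: €1,229. OOP to date €8,732.50.
Bill 3, €11,070: deductible already satisfied, so traveler's share is 50% × €11,070 = €5,535. OOP would hit €14,267.50 > €13,350, so the cap limits the traveler to €13,350 − €8,732.50 = €4,617.50.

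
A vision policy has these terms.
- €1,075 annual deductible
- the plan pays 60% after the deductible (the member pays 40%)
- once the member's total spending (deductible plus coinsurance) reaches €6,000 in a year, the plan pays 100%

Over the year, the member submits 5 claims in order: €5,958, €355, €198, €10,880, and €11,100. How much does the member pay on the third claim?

€79.20

Bill 1, €5,958: deductible takes €1,075, €4,883 remains; coinsurance €4,883 × 40% = €1,953.20. Member pays €3,028.20; OOP now €3,028.20.
Bill 2, €355: 40% coinsurance on €355 = €142. Cost to member: €142. OOP to date €3,170.20.
Bill 3, €198: deductible already satisfied, so member's share is 40% × €198 = €79.20. Member owes €79.20 (running OOP €3,249.40).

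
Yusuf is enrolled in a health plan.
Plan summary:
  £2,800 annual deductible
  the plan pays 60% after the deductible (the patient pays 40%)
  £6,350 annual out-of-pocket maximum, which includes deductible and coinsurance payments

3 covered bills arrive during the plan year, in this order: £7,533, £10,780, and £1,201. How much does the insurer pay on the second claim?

Claim 1 — £7,533: deductible takes £2,800, £4,733 remains; coinsurance £4,733 × 40% = £1,893.20. Patient owes £4,693.20 (running OOP £4,693.20). Insurer: £7,533 − £4,693.20 = £2,839.80.
Claim 2 — £10,780: 40% coinsurance on £10,780 = £4,312. OOP would hit £9,005.20 > £6,350, so the cap limits the patient to £6,350 − £4,693.20 = £1,656.80. Insurer: £10,780 − £1,656.80 = £9,123.20.

£9,123.20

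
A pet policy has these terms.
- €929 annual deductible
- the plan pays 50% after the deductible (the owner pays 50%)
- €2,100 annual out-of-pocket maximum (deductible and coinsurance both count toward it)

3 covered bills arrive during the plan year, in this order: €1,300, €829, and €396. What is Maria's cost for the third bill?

€198

Bill 1, €1,300: €929 finishes the deductible; €371 goes to coinsurance; 50% of €371 = €185.50. Owner pays €1,114.50; OOP now €1,114.50.
Bill 2, €829: 50% coinsurance on €829 = €414.50. Cost to owner: €414.50. OOP to date €1,529.
Bill 3, €396: deductible already satisfied, so owner's share is 50% × €396 = €198. Owner pays €198; OOP now €1,727.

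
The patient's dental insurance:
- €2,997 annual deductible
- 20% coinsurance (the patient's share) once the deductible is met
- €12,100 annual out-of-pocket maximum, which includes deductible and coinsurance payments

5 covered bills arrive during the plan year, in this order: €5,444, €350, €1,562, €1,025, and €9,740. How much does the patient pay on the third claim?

€312.40

Claim 1 — €5,444: deductible takes €2,997, €2,447 remains; 20% of €2,447 = €489.40. Patient owes €3,486.40 (running OOP €3,486.40).
Claim 2 — €350: deductible met; 20% of €350 = €70. Patient pays €70; OOP now €3,556.40.
Claim 3 — €1,562: deductible already satisfied, so patient's share is 20% × €1,562 = €312.40. Cost to patient: €312.40. OOP to date €3,868.80.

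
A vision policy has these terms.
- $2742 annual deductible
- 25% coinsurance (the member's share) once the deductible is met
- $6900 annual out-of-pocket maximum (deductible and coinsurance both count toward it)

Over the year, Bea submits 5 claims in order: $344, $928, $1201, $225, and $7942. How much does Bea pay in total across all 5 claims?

Claim 1 — $344: all of it applies to the deductible. Member pays $344; OOP now $344.
Claim 2 — $928: entire amount goes to the deductible. Member owes $928 (running OOP $1272).
Claim 3 — $1201: entire amount goes to the deductible. Member owes $1201 (running OOP $2473).
Claim 4 — $225: entire amount goes to the deductible. Member owes $225 (running OOP $2698).
Claim 5 — $7942: $44 to deductible, leaving $7898; member's 25% is $1974.50. Cost to member: $2018.50. OOP to date $4716.50.
Summing the member's payments: $344 + $928 + $1201 + $225 + $2018.50 = $4716.50.

$4716.50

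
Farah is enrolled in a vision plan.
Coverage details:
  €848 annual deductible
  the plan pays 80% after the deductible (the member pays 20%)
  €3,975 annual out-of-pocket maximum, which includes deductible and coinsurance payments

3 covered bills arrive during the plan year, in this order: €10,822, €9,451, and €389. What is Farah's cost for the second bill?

#1 (€10,822): €848 finishes the deductible; €9,974 goes to coinsurance; coinsurance €9,974 × 20% = €1,994.80. Member owes €2,842.80 (running OOP €2,842.80).
#2 (€9,451): 20% coinsurance on €9,451 = €1,890.20. Adding that to €2,842.80 gives €4,733, past the €3,975 cap; member pays only €3,975 − €2,842.80 = €1,132.20.

€1,132.20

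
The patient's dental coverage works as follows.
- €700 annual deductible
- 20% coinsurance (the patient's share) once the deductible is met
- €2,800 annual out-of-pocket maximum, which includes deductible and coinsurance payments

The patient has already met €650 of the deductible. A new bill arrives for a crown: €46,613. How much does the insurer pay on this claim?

Remaining deductible: €700 − €650 = €50.
After the €50 deductible portion, €46,613 − €50 = €46,563 is subject to coinsurance.
20% of €46,563 = €9,312.60 falls to the patient.
So the patient owes €50 + €9,312.60 = €9,362.60 before any cap.
Adding €9,362.60 to the €650 already spent would give €10,012.60, which exceeds the €2,800 cap; the patient pays just €2,800 − €650 = €2,150.
The plan picks up €46,613 − €2,150 = €44,463.

€44,463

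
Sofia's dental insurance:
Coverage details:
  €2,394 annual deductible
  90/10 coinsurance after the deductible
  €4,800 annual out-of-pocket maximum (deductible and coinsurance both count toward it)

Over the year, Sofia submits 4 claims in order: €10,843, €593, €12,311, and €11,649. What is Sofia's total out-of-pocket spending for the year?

€4,800

Claim 1 — €10,843: deductible takes €2,394, €8,449 remains; patient's 10% is €844.90. Patient owes €3,238.90 (running OOP €3,238.90).
Claim 2 — €593: deductible already satisfied, so patient's share is 10% × €593 = €59.30. Patient owes €59.30 (running OOP €3,298.20).
Claim 3 — €12,311: 10% coinsurance on €12,311 = €1,231.10. Patient pays €1,231.10; OOP now €4,529.30.
Claim 4 — €11,649: deductible already satisfied, so patient's share is 10% × €11,649 = €1,164.90. OOP would hit €5,694.20 > €4,800, so the cap limits the patient to €4,800 − €4,529.30 = €270.70.
Total paid by the patient: €3,238.90 + €59.30 + €1,231.10 + €270.70 = €4,800.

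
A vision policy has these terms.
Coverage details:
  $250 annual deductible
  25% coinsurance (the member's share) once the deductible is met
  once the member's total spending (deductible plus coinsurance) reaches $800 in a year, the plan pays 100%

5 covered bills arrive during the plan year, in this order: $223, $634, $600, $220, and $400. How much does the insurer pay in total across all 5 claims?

$1370.25

Claim 1 ($223): fully absorbed by the deductible. Cost to member: $223. OOP to date $223. Plan pays $223 − $223 = $0.
Claim 2 ($634): deductible takes $27, $607 remains; 25% of $607 = $151.75. Cost to member: $178.75. OOP to date $401.75. Plan pays $634 − $178.75 = $455.25.
Claim 3 ($600): deductible met; 25% of $600 = $150. Cost to member: $150. OOP to date $551.75. Insurer: $600 − $150 = $450.
Claim 4 ($220): deductible met; 25% of $220 = $55. Member owes $55 (running OOP $606.75). Insurer: $220 − $55 = $165.
Claim 5 ($400): deductible already satisfied, so member's share is 25% × $400 = $100. Cost to member: $100. OOP to date $706.75. Plan pays $400 − $100 = $300.
Insurer total = bills − member's total = $2077 − $706.75 = $1370.25.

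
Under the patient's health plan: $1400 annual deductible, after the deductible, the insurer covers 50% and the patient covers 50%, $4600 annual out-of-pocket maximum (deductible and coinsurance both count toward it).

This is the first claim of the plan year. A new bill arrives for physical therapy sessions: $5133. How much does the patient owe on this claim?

Deductible not yet touched, so the first $1400 of the bill goes to the deductible.
After the $1400 deductible portion, $5133 − $1400 = $3733 is subject to coinsurance.
Coinsurance: $3733 × 50% = $1866.50.
That puts the patient's cost at $1400 + $1866.50 = $3266.50 before any cap.
Cumulative spending $0 + $3266.50 = $3266.50 stays under the $4600 maximum.

$3266.50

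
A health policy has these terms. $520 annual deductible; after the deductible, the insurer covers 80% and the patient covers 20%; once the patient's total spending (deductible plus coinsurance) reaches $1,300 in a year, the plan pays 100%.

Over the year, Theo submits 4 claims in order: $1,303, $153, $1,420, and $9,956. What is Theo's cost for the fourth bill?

$308.80

Bill 1, $1,303: $520 finishes the deductible; $783 goes to coinsurance; coinsurance $783 × 20% = $156.60. Patient pays $676.60; OOP now $676.60.
Bill 2, $153: deductible already satisfied, so patient's share is 20% × $153 = $30.60. Cost to patient: $30.60. OOP to date $707.20.
Bill 3, $1,420: deductible already satisfied, so patient's share is 20% × $1,420 = $284. Patient owes $284 (running OOP $991.20).
Bill 4, $9,956: deductible already satisfied, so patient's share is 20% × $9,956 = $1,991.20. That would push OOP to $2,982.40, over the $1,300 cap, so patient pays $1,300 − $991.20 = $308.80.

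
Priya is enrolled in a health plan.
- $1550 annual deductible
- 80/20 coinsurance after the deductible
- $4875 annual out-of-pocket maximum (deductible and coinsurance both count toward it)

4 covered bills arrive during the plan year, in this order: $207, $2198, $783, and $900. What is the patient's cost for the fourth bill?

$180

Claim 1 — $207: fully absorbed by the deductible. Patient owes $207 (running OOP $207).
Claim 2 — $2198: deductible takes $1343, $855 remains; 20% of $855 = $171. Patient pays $1514; OOP now $1721.
Claim 3 — $783: deductible met; 20% of $783 = $156.60. Patient owes $156.60 (running OOP $1877.60).
Claim 4 — $900: 20% coinsurance on $900 = $180. Patient owes $180 (running OOP $2057.60).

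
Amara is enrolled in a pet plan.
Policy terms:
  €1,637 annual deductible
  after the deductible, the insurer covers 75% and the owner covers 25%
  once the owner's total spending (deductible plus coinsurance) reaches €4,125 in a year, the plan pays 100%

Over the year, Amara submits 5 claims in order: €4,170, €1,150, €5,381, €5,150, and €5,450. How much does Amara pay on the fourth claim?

Claim 1 — €4,170: €1,637 finishes the deductible; €2,533 goes to coinsurance; owner's 25% is €633.25. Owner owes €2,270.25 (running OOP €2,270.25).
Claim 2 — €1,150: deductible met; 25% of €1,150 = €287.50. Owner owes €287.50 (running OOP €2,557.75).
Claim 3 — €5,381: 25% coinsurance on €5,381 = €1,345.25. Owner owes €1,345.25 (running OOP €3,903).
Claim 4 — €5,150: 25% coinsurance on €5,150 = €1,287.50. That would push OOP to €5,190.50, over the €4,125 cap, so owner pays €4,125 − €3,903 = €222.

€222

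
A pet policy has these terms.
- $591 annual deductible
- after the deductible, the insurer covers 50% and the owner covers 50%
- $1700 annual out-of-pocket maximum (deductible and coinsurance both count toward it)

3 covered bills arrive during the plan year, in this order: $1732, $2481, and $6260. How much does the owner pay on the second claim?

Bill 1, $1732: $591 to deductible, leaving $1141; 50% of $1141 = $570.50. Owner pays $1161.50; OOP now $1161.50.
Bill 2, $2481: 50% coinsurance on $2481 = $1240.50. OOP would hit $2402 > $1700, so the cap limits the owner to $1700 − $1161.50 = $538.50.

$538.50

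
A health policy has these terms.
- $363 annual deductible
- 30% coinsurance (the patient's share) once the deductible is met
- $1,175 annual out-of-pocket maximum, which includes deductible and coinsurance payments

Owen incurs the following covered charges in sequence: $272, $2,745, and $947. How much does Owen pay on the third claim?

$15.80

#1 ($272): all of it applies to the deductible. Patient owes $272 (running OOP $272).
#2 ($2,745): deductible takes $91, $2,654 remains; coinsurance $2,654 × 30% = $796.20. Patient owes $887.20 (running OOP $1,159.20).
#3 ($947): 30% coinsurance on $947 = $284.10. That would push OOP to $1,443.30, over the $1,175 cap, so patient pays $1,175 − $1,159.20 = $15.80.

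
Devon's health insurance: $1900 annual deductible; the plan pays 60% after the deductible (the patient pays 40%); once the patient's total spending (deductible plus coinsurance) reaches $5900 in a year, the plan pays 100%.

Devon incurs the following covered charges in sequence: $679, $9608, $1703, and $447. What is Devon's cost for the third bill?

Claim 1 — $679: fully absorbed by the deductible. Patient pays $679; OOP now $679.
Claim 2 — $9608: deductible takes $1221, $8387 remains; coinsurance $8387 × 40% = $3354.80. Patient owes $4575.80 (running OOP $5254.80).
Claim 3 — $1703: 40% coinsurance on $1703 = $681.20. Adding that to $5254.80 gives $5936, past the $5900 cap; patient pays only $5900 − $5254.80 = $645.20.

$645.20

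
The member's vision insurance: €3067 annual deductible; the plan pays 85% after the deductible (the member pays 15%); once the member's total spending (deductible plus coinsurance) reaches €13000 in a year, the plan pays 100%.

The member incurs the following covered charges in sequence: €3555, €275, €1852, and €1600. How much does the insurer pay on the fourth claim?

€1360

#1 (€3555): €3067 to deductible, leaving €488; 15% of €488 = €73.20. Member owes €3140.20 (running OOP €3140.20). Plan pays €3555 − €3140.20 = €414.80.
#2 (€275): 15% coinsurance on €275 = €41.25. Cost to member: €41.25. OOP to date €3181.45. Insurer: €275 − €41.25 = €233.75.
#3 (€1852): deductible met; 15% of €1852 = €277.80. Member pays €277.80; OOP now €3459.25. Insurer: €1852 − €277.80 = €1574.20.
#4 (€1600): deductible already satisfied, so member's share is 15% × €1600 = €240. Member owes €240 (running OOP €3699.25). Insurer: €1600 − €240 = €1360.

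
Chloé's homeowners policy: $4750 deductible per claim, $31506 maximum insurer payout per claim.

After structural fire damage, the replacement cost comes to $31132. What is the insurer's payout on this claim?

After the deductible, $31132 − $4750 = $26382 remains.
$26382 is within the $31506 limit, so the insurer pays $26382.

$26382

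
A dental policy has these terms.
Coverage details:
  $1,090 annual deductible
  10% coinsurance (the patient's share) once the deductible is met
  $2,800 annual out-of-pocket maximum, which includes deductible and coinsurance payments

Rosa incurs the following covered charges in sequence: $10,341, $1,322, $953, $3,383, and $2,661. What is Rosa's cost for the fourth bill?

#1 ($10,341): $1,090 finishes the deductible; $9,251 goes to coinsurance; coinsurance $9,251 × 10% = $925.10. Patient pays $2,015.10; OOP now $2,015.10.
#2 ($1,322): deductible met; 10% of $1,322 = $132.20. Patient owes $132.20 (running OOP $2,147.30).
#3 ($953): deductible already satisfied, so patient's share is 10% × $953 = $95.30. Patient pays $95.30; OOP now $2,242.60.
#4 ($3,383): 10% coinsurance on $3,383 = $338.30. Patient owes $338.30 (running OOP $2,580.90).

$338.30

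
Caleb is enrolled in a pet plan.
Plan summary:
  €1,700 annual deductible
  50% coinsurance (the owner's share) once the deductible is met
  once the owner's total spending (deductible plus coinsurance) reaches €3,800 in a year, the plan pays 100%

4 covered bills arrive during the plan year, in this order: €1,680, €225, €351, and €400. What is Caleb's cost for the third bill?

Claim 1 — €1,680: entire amount goes to the deductible. Owner pays €1,680; OOP now €1,680.
Claim 2 — €225: €20 to deductible, leaving €205; 50% of €205 = €102.50. Cost to owner: €122.50. OOP to date €1,802.50.
Claim 3 — €351: deductible met; 50% of €351 = €175.50. Owner pays €175.50; OOP now €1,978.

€175.50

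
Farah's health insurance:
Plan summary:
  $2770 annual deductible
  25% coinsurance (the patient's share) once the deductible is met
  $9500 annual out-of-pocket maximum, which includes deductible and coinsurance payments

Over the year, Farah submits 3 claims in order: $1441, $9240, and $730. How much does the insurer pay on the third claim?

#1 ($1441): entire amount goes to the deductible. Patient owes $1441 (running OOP $1441). Insurer: $1441 − $1441 = $0.
#2 ($9240): $1329 finishes the deductible; $7911 goes to coinsurance; coinsurance $7911 × 25% = $1977.75. Cost to patient: $3306.75. OOP to date $4747.75. Plan pays $9240 − $3306.75 = $5933.25.
#3 ($730): 25% coinsurance on $730 = $182.50. Patient pays $182.50; OOP now $4930.25. Insurer: $730 − $182.50 = $547.50.

$547.50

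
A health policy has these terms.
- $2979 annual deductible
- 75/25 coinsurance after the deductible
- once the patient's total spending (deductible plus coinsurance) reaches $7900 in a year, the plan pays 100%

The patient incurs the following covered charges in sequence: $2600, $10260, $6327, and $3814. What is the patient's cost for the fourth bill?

#1 ($2600): fully absorbed by the deductible. Patient pays $2600; OOP now $2600.
#2 ($10260): $379 finishes the deductible; $9881 goes to coinsurance; coinsurance $9881 × 25% = $2470.25. Patient pays $2849.25; OOP now $5449.25.
#3 ($6327): deductible met; 25% of $6327 = $1581.75. Patient owes $1581.75 (running OOP $7031).
#4 ($3814): deductible already satisfied, so patient's share is 25% × $3814 = $953.50. That would push OOP to $7984.50, over the $7900 cap, so patient pays $7900 − $7031 = $869.

$869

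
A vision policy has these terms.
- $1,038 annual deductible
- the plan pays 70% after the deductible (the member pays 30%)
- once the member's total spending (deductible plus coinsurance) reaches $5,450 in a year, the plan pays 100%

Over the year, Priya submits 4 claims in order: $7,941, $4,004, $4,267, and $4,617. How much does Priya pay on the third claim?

$1,139.90

Claim 1 — $7,941: $1,038 finishes the deductible; $6,903 goes to coinsurance; 30% of $6,903 = $2,070.90. Cost to member: $3,108.90. OOP to date $3,108.90.
Claim 2 — $4,004: deductible already satisfied, so member's share is 30% × $4,004 = $1,201.20. Cost to member: $1,201.20. OOP to date $4,310.10.
Claim 3 — $4,267: 30% coinsurance on $4,267 = $1,280.10. Adding that to $4,310.10 gives $5,590.20, past the $5,450 cap; member pays only $5,450 − $4,310.10 = $1,139.90.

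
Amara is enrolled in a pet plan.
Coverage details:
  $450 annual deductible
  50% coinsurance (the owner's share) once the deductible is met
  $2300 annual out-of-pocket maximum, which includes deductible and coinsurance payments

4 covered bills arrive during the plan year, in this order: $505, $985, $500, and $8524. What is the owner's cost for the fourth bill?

$1080

#1 ($505): $450 to deductible, leaving $55; 50% of $55 = $27.50. Owner owes $477.50 (running OOP $477.50).
#2 ($985): 50% coinsurance on $985 = $492.50. Owner pays $492.50; OOP now $970.
#3 ($500): deductible already satisfied, so owner's share is 50% × $500 = $250. Owner pays $250; OOP now $1220.
#4 ($8524): deductible met; 50% of $8524 = $4262. Adding that to $1220 gives $5482, past the $2300 cap; owner pays only $2300 − $1220 = $1080.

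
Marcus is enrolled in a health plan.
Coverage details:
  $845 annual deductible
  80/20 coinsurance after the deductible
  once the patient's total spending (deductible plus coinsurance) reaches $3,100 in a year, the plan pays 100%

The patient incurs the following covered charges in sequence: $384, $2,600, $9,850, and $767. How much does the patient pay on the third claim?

Bill 1, $384: entire amount goes to the deductible. Patient owes $384 (running OOP $384).
Bill 2, $2,600: deductible takes $461, $2,139 remains; coinsurance $2,139 × 20% = $427.80. Patient owes $888.80 (running OOP $1,272.80).
Bill 3, $9,850: deductible already satisfied, so patient's share is 20% × $9,850 = $1,970. That would push OOP to $3,242.80, over the $3,100 cap, so patient pays $3,100 − $1,272.80 = $1,827.20.

$1,827.20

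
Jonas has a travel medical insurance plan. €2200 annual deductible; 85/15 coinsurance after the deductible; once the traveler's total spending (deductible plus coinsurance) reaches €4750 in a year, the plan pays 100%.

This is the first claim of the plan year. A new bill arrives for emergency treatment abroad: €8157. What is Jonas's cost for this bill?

Deductible not yet touched, so the first €2200 of the bill goes to the deductible.
That leaves €8157 − €2200 = €5957 for coinsurance.
Traveler's 15% share of €5957 is €893.55.
Traveler responsibility before any cap: €2200 + €893.55 = €3093.55.
Total out-of-pocket so far would be €0 + €3093.55 = €3093.55, below the €4750 cap — no reduction.

€3093.55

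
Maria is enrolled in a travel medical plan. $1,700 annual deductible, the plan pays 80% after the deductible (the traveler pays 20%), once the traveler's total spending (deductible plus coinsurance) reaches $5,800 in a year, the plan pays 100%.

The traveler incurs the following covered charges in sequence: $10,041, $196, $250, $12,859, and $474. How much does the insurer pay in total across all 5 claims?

$18,020

Claim 1 — $10,041: $1,700 to deductible, leaving $8,341; traveler's 20% is $1,668.20. Cost to traveler: $3,368.20. OOP to date $3,368.20. Insurer: $10,041 − $3,368.20 = $6,672.80.
Claim 2 — $196: 20% coinsurance on $196 = $39.20. Traveler pays $39.20; OOP now $3,407.40. Plan pays $196 − $39.20 = $156.80.
Claim 3 — $250: 20% coinsurance on $250 = $50. Traveler pays $50; OOP now $3,457.40. Plan pays $250 − $50 = $200.
Claim 4 — $12,859: 20% coinsurance on $12,859 = $2,571.80. Adding that to $3,457.40 gives $6,029.20, past the $5,800 cap; traveler pays only $5,800 − $3,457.40 = $2,342.60. Insurer: $12,859 − $2,342.60 = $10,516.40.
Claim 5 — $474: deductible met; 20% of $474 = $94.80. OOP would hit $5,894.80 > $5,800, so the cap limits the traveler to $5,800 − $5,800 = $0. Insurer: $474 − $0 = $474.
Insurer total: $6,672.80 + $156.80 + $200 + $10,516.40 + $474 = $18,020.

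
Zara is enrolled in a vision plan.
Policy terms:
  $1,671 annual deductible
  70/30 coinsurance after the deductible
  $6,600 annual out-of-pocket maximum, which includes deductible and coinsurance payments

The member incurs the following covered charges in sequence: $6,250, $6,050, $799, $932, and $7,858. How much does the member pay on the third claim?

Claim 1 — $6,250: deductible takes $1,671, $4,579 remains; 30% of $4,579 = $1,373.70. Member owes $3,044.70 (running OOP $3,044.70).
Claim 2 — $6,050: deductible already satisfied, so member's share is 30% × $6,050 = $1,815. Member pays $1,815; OOP now $4,859.70.
Claim 3 — $799: deductible already satisfied, so member's share is 30% × $799 = $239.70. Member pays $239.70; OOP now $5,099.40.

$239.70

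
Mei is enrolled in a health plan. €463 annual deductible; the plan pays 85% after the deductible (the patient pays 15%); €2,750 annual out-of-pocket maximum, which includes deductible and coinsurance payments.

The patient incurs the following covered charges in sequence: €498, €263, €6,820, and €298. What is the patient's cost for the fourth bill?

Bill 1, €498: €463 finishes the deductible; €35 goes to coinsurance; coinsurance €35 × 15% = €5.25. Patient pays €468.25; OOP now €468.25.
Bill 2, €263: deductible already satisfied, so patient's share is 15% × €263 = €39.45. Patient pays €39.45; OOP now €507.70.
Bill 3, €6,820: 15% coinsurance on €6,820 = €1,023. Patient owes €1,023 (running OOP €1,530.70).
Bill 4, €298: deductible already satisfied, so patient's share is 15% × €298 = €44.70. Cost to patient: €44.70. OOP to date €1,575.40.

€44.70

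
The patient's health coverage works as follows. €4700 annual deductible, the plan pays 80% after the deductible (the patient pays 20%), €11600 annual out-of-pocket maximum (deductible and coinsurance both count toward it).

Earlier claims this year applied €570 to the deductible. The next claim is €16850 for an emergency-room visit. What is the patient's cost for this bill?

€570 of the €4700 deductible is already met, leaving €4130.
That leaves €16850 − €4130 = €12720 for coinsurance.
20% of €12720 = €2544 falls to the patient.
That puts the patient's cost at €4130 + €2544 = €6674 before any cap.
Cumulative spending €570 + €6674 = €7244 stays under the €11600 maximum.

€6674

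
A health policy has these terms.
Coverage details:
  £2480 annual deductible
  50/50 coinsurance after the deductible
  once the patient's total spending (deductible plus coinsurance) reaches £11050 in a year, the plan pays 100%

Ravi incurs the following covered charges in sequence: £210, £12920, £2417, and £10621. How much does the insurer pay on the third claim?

Claim 1 — £210: all of it applies to the deductible. Patient pays £210; OOP now £210. Plan pays £210 − £210 = £0.
Claim 2 — £12920: deductible takes £2270, £10650 remains; 50% of £10650 = £5325. Cost to patient: £7595. OOP to date £7805. Insurer: £12920 − £7595 = £5325.
Claim 3 — £2417: deductible met; 50% of £2417 = £1208.50. Patient owes £1208.50 (running OOP £9013.50). Plan pays £2417 − £1208.50 = £1208.50.

£1208.50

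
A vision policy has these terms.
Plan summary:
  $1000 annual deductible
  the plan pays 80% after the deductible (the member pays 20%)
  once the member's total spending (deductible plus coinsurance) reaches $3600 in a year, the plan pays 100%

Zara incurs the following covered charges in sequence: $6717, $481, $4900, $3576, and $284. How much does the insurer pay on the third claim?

Claim 1 — $6717: $1000 finishes the deductible; $5717 goes to coinsurance; member's 20% is $1143.40. Member pays $2143.40; OOP now $2143.40. Plan pays $6717 − $2143.40 = $4573.60.
Claim 2 — $481: deductible met; 20% of $481 = $96.20. Cost to member: $96.20. OOP to date $2239.60. Insurer: $481 − $96.20 = $384.80.
Claim 3 — $4900: deductible met; 20% of $4900 = $980. Member pays $980; OOP now $3219.60. Plan pays $4900 − $980 = $3920.

$3920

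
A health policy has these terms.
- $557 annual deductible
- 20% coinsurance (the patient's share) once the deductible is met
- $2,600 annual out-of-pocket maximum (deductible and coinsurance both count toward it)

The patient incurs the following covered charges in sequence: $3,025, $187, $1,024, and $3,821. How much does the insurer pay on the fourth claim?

$3,056.80

#1 ($3,025): $557 finishes the deductible; $2,468 goes to coinsurance; 20% of $2,468 = $493.60. Patient pays $1,050.60; OOP now $1,050.60. Insurer: $3,025 − $1,050.60 = $1,974.40.
#2 ($187): deductible already satisfied, so patient's share is 20% × $187 = $37.40. Cost to patient: $37.40. OOP to date $1,088. Plan pays $187 − $37.40 = $149.60.
#3 ($1,024): deductible met; 20% of $1,024 = $204.80. Cost to patient: $204.80. OOP to date $1,292.80. Insurer: $1,024 − $204.80 = $819.20.
#4 ($3,821): deductible met; 20% of $3,821 = $764.20. Patient pays $764.20; OOP now $2,057. Plan pays $3,821 − $764.20 = $3,056.80.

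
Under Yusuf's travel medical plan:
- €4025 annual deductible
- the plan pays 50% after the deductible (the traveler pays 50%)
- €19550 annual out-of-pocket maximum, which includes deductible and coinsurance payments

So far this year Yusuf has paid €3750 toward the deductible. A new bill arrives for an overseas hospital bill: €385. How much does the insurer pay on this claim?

€55

Remaining deductible: €4025 − €3750 = €275.
The remaining €110 (= €385 − €275) moves to coinsurance.
Coinsurance: €110 × 50% = €55.
That puts the traveler's cost at €275 + €55 = €330 before any cap.
Total out-of-pocket so far would be €3750 + €330 = €4080, below the €19550 cap — no reduction.
Insurer pays the balance: €385 − €330 = €55.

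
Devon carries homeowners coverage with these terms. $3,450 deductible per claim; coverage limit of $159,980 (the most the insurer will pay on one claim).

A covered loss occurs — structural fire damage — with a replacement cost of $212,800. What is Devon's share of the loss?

$52,820

Less the $3,450 deductible: $212,800 − $3,450 = $209,350.
Since $209,350 > $159,980, the payout is capped at $159,980.
The homeowner bears the rest of the original loss: $212,800 − $159,980 = $52,820.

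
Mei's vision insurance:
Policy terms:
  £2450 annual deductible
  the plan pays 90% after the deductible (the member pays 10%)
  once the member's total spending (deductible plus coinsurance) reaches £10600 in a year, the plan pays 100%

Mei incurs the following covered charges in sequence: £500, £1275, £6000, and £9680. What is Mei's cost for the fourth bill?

#1 (£500): fully absorbed by the deductible. Member pays £500; OOP now £500.
#2 (£1275): entire amount goes to the deductible. Member pays £1275; OOP now £1775.
#3 (£6000): £675 finishes the deductible; £5325 goes to coinsurance; coinsurance £5325 × 10% = £532.50. Member owes £1207.50 (running OOP £2982.50).
#4 (£9680): deductible already satisfied, so member's share is 10% × £9680 = £968. Cost to member: £968. OOP to date £3950.50.

£968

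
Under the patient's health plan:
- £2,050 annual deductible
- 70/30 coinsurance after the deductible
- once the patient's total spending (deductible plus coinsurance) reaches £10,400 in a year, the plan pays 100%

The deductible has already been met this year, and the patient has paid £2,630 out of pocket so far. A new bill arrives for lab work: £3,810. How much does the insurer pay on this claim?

With the deductible met, the entire £3,810 is subject to coinsurance.
30% of £3,810 = £1,143 falls to the patient.
Total out-of-pocket so far would be £2,630 + £1,143 = £3,773, below the £10,400 cap — no reduction.
The plan picks up £3,810 − £1,143 = £2,667.

£2,667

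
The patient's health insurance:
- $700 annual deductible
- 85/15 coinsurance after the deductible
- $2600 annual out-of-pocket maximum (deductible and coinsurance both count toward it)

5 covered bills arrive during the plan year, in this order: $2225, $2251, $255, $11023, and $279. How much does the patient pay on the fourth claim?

Claim 1 — $2225: deductible takes $700, $1525 remains; coinsurance $1525 × 15% = $228.75. Patient owes $928.75 (running OOP $928.75).
Claim 2 — $2251: deductible met; 15% of $2251 = $337.65. Patient owes $337.65 (running OOP $1266.40).
Claim 3 — $255: 15% coinsurance on $255 = $38.25. Patient pays $38.25; OOP now $1304.65.
Claim 4 — $11023: deductible already satisfied, so patient's share is 15% × $11023 = $1653.45. That would push OOP to $2958.10, over the $2600 cap, so patient pays $2600 − $1304.65 = $1295.35.

$1295.35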